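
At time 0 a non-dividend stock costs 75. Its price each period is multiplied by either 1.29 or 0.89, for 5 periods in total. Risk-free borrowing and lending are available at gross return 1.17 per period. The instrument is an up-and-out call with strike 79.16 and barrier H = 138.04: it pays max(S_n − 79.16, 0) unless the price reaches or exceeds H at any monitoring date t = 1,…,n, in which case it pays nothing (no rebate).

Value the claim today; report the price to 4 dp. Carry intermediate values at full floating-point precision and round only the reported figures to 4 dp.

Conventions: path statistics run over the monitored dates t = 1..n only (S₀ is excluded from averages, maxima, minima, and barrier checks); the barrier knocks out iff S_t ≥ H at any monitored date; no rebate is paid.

Risk-neutral up-probability p* = (R−d)/(u−d) = (1.17−0.89)/(1.29−0.89) = 0.7000; the claim prices as the p*-weighted sum of path payoffs discounted by R^5.
Enumerate all 2^5 = 32 price paths (U = up ×1.29, D = down ×0.89); each path with k up-moves has probability p*^k·(1−p*)^(5−k).
DDDDD: M=66.7500, payoff=0.0000, prob=0.002430
UDDDD: M=96.7500, payoff=0.0000, prob=0.005670
DUDDD: M=86.1075, payoff=0.0000, prob=0.005670
UUDDD: M=124.8075, payoff=8.8254, prob=0.013230
DDUDD: M=76.6357, payoff=0.0000, prob=0.005670
UDUDD: M=111.0787, payoff=8.8254, prob=0.013230
DUUDD: M=111.0787, payoff=8.8254, prob=0.013230
UUUDD: M=161.0017, payoff=0.0000, prob=0.030870
DDDUD: M=68.2058, payoff=0.0000, prob=0.005670
UDDUD: M=98.8600, payoff=8.8254, prob=0.013230
DUDUD: M=98.8600, payoff=8.8254, prob=0.013230
UUDUD: M=143.2915, payoff=0.0000, prob=0.030870
DDUUD: M=98.8600, payoff=8.8254, prob=0.013230
UDUUD: M=143.2915, payoff=0.0000, prob=0.030870
DUUUD: M=143.2915, payoff=0.0000, prob=0.030870
UUUUD: M=207.6922, payoff=0.0000, prob=0.072030
DDDDU: M=66.7500, payoff=0.0000, prob=0.005670
UDDDU: M=96.7500, payoff=8.8254, prob=0.013230
DUDDU: M=87.9854, payoff=8.8254, prob=0.013230
UUDDU: M=127.5294, payoff=48.3694, prob=0.030870
DDUDU: M=87.9854, payoff=8.8254, prob=0.013230
UDUDU: M=127.5294, payoff=48.3694, prob=0.030870
DUUDU: M=127.5294, payoff=48.3694, prob=0.030870
UUUDU: M=184.8460, payoff=0.0000, prob=0.072030
DDDUU: M=87.9854, payoff=8.8254, prob=0.013230
UDDUU: M=127.5294, payoff=48.3694, prob=0.030870
DUDUU: M=127.5294, payoff=48.3694, prob=0.030870
UUDUU: M=184.8460, payoff=0.0000, prob=0.072030
DDUUU: M=127.5294, payoff=48.3694, prob=0.030870
UDUUU: M=184.8460, payoff=0.0000, prob=0.072030
DUUUU: M=184.8460, payoff=0.0000, prob=0.072030
UUUUU: M=267.9229, payoff=0.0000, prob=0.168070
Price = Σ prob·payoff / R^5 = 10.126588 / 2.192448 = 4.6188

price = 4.6188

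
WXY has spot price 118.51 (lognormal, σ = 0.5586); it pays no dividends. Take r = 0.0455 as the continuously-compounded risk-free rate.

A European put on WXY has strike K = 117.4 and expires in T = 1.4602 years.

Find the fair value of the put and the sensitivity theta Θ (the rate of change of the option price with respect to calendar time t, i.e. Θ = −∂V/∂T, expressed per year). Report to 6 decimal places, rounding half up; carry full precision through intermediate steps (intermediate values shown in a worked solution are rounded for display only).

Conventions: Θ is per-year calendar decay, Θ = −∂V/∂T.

σ√T = 0.5586·√1.4602 = 0.675005
d₁ = (ln(S/K) + (r+σ²/2)T) / (σ√T) = (ln(118.51/117.4) + (0.0455+0.5586²/2)·1.4602) / 0.675005 = (0.009410 + 0.294255) / 0.675005 = 0.449871
d₂ = d₁ − σ√T = 0.449871 − 0.675005 = -0.225134
e^{−rT} = 0.935720
N(−d₁) = 0.326402,  N(−d₂) = 0.589062
Put price V = K·e^{−rT}·N(−d₂) − S·N(−d₁) = 64.710575 − 38.681851 = 26.028724
φ(d₁) = (1/√(2π))·e^{−d₁²/2} = 0.360548
Θ = −S·φ(d₁)·σ/(2√T) + r·K·e^{−rT}·N(−d₂) = −9.876035 + 2.944331 = -6.931704

price = 26.028724
Θ = -6.931704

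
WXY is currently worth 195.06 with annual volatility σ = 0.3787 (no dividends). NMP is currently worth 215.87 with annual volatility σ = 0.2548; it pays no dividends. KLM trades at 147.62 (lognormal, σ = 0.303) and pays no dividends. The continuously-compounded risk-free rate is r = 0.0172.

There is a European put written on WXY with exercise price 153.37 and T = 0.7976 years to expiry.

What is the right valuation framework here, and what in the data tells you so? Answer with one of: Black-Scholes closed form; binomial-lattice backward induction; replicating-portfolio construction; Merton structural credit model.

Key observation: with WXY following a GBM at constant σ and r, the European put struck at 153.37 prices in closed form — nothing here needs a stepwise model or a balance sheet.

framework: Black-Scholes closed form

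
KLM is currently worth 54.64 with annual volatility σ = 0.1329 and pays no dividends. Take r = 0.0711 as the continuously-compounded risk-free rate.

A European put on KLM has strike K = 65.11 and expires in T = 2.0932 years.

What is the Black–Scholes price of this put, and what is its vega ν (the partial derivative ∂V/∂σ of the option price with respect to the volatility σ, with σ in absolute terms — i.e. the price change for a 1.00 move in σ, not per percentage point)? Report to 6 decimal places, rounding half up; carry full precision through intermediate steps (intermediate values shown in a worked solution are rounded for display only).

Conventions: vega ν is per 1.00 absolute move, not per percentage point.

price = 5.014327
ν = 31.510132

σ√T = 0.1329·√2.0932 = 0.192278
d₁ = (ln(S/K) + (r+σ²/2)T) / (σ√T) = (ln(54.64/65.11) + (0.0711+0.1329²/2)·2.0932) / 0.192278 = (-0.175312 + 0.167312) / 0.192278 = -0.041606
d₂ = d₁ − σ√T = -0.041606 − 0.192278 = -0.233884
e^{−rT} = 0.861719
N(−d₁) = 0.516594,  N(−d₂) = 0.592463
Put price V = K·e^{−rT}·N(−d₂) − S·N(−d₁) = 33.241002 − 28.226675 = 5.014327
φ(d₁) = (1/√(2π))·e^{−d₁²/2} = 0.398597
ν = S·φ(d₁)·√T = 31.510132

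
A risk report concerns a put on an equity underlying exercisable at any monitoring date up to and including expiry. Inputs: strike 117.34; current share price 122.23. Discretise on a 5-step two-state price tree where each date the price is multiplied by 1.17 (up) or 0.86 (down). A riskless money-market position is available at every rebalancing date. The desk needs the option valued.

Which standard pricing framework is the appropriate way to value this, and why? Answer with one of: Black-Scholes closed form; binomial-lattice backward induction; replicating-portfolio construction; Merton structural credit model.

framework: binomial-lattice backward induction

Key observation: early exercise of the strike-117.34 put must be checked at each of the 5 dates (spot 122.23), which forces a node-by-node comparison of intrinsic and continuation value backward from expiry.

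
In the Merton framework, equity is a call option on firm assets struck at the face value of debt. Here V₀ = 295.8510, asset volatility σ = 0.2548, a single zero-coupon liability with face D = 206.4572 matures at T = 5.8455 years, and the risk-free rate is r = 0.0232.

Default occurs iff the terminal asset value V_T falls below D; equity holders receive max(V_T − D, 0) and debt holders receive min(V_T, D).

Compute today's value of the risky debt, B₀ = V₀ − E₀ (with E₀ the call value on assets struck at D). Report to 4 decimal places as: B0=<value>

Work the structural quantities from V₀ = 295.8510 against face 206.4572:
d₁ = [ln(V₀/D) + (r + σ²/2)T] / (σ√T)
   = [ln(295.8510/206.4572) + (0.0232 + 0.5·0.2548²)·5.8455] / (0.2548·√5.8455)
   = [0.359763 + 0.325369] / 0.616042 = 1.112152
d₂ = d₁ − σ√T = 1.112152 − 0.616042 = 0.496110
N(d₁) = 0.866964,  N(d₂) = 0.690092,  e^(−rT) = 0.873178
E₀ = V₀·N(d₁) − D·e^(−rT)·N(d₂)
   = 295.8510·0.866964 − 206.4572·0.873178·0.690092 = 132.086517
B₀ = V₀ − E₀ = 295.8510 − 132.086517 = 163.764483

B0=163.7645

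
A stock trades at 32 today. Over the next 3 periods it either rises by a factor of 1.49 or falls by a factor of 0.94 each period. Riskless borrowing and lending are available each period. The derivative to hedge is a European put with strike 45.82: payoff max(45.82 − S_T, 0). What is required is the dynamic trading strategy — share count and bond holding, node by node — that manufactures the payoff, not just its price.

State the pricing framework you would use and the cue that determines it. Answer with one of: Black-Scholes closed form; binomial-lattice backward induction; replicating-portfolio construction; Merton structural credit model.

Key observation: the mandate to exhibit the hedge at every date and state singles out the replicating-portfolio construction on the 3-period tree with factors 1.49 and 0.94 from 32.

framework: replicating-portfolio construction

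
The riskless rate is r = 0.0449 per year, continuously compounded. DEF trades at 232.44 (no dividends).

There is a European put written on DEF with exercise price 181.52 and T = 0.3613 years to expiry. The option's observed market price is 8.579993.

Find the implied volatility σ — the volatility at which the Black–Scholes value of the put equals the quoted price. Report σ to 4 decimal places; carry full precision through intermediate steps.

sigma = 0.5643

At σ = 0.5643 the Black–Scholes value reproduces the quote:
σ√T = 0.5643·√0.3613 = 0.339191
d₁ = (ln(S/K) + (r+σ²/2)T) / (σ√T) = (ln(232.44/181.52) + (0.0449+0.5643²/2)·0.3613) / 0.339191 = (0.247266 + 0.073748) / 0.339191 = 0.946411
d₂ = d₁ − σ√T = 0.946411 − 0.339191 = 0.607220
e^{−rT} = 0.983909
N(−d₁) = 0.171970,  N(−d₂) = 0.271852
V = K·e^{−rT}·N(−d₂) − S·N(−d₁) = 48.552589 − 39.972596 = 8.579993 (the quoted price), and the Black–Scholes price is strictly increasing in σ, so σ is unique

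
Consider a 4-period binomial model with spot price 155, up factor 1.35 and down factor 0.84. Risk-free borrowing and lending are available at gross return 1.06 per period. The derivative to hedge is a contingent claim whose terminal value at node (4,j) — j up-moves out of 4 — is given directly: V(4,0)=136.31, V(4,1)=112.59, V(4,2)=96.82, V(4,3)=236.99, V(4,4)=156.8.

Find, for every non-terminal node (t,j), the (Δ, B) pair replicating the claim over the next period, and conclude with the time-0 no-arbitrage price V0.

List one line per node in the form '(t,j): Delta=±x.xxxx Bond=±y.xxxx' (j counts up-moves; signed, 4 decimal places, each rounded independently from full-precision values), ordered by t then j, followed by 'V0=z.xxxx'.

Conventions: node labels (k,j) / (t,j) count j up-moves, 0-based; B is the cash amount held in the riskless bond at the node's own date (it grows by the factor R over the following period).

(0,0): Delta=0.2878 Bond=61.2279
(1,0): Delta=0.1431 Bond=83.7429
(1,1): Delta=0.4065 Bond=40.0653
(2,0): Delta=-0.3432 Bond=141.9523
(2,1): Delta=0.5420 Bond=18.6602
(2,2): Delta=0.2954 Bond=73.8538
(3,0): Delta=-0.5063 Bond=165.4512
(3,1): Delta=-0.2094 Bond=130.7209
(3,2): Delta=1.1583 Bond=-126.4606
(3,3): Delta=-0.4123 Bond=348.1770
V0=105.8397

Arbitrage-free pricing uses the up-move probability p* = (R−d)/(u−d) = 0.4314, discounting each step at R = 1.06.
Payoffs at expiry: V(4,0)=136.3100, V(4,1)=112.5900, V(4,2)=96.8200, V(4,3)=236.9900, V(4,4)=156.8000
Node (3,0) S=91.8691: V=(p*·112.5900+(1−p*)·136.3100)/1.06=118.9414; Δ=(112.5900−136.3100)/(124.0233−77.1701)=-0.5063; B=V−Δ·S=165.4512
Node (3,1) S=147.6468: V=(p*·96.8200+(1−p*)·112.5900)/1.06=99.7993; Δ=(96.8200−112.5900)/(199.3232−124.0233)=-0.2094; B=V−Δ·S=130.7209
Node (3,2) S=237.2895: V=(p*·236.9900+(1−p*)·96.8200)/1.06=148.3825; Δ=(236.9900−96.8200)/(320.3408−199.3232)=1.1583; B=V−Δ·S=-126.4606
Node (3,3) S=381.3581: V=(p*·156.8000+(1−p*)·236.9900)/1.06=190.9417; Δ=(156.8000−236.9900)/(514.8335−320.3408)=-0.4123; B=V−Δ·S=348.1770
Node (2,0) S=109.3680: V=(p*·99.7993+(1−p*)·118.9414)/1.06=104.4189; Δ=(99.7993−118.9414)/(147.6468−91.8691)=-0.3432; B=V−Δ·S=141.9523
Node (2,1) S=175.7700: V=(p*·148.3825+(1−p*)·99.7993)/1.06=113.9215; Δ=(148.3825−99.7993)/(237.2895−147.6468)=0.5420; B=V−Δ·S=18.6602
Node (2,2) S=282.4875: V=(p*·190.9417+(1−p*)·148.3825)/1.06=157.3032; Δ=(190.9417−148.3825)/(381.3581−237.2895)=0.2954; B=V−Δ·S=73.8538
Node (1,0) S=130.2000: V=(p*·113.9215+(1−p*)·104.4189)/1.06=102.3755; Δ=(113.9215−104.4189)/(175.7700−109.3680)=0.1431; B=V−Δ·S=83.7429
Node (1,1) S=209.2500: V=(p*·157.3032+(1−p*)·113.9215)/1.06=125.1275; Δ=(157.3032−113.9215)/(282.4875−175.7700)=0.4065; B=V−Δ·S=40.0653
Node (0,0) S=155.0000: V=(p*·125.1275+(1−p*)·102.3755)/1.06=105.8397; Δ=(125.1275−102.3755)/(209.2500−130.2000)=0.2878; B=V−Δ·S=61.2279
Sanity check at the root: Δ(0,0)·S0 + B(0,0) reproduces V0 = 105.8397.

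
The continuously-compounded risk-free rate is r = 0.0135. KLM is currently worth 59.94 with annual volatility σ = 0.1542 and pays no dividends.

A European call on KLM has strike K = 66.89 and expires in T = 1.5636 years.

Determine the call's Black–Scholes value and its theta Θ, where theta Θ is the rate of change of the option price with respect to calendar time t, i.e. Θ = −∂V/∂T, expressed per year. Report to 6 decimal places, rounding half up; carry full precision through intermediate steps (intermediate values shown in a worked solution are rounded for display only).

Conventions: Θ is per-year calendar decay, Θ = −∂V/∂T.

σ√T = 0.1542·√1.5636 = 0.192818
d₁ = (ln(S/K) + (r+σ²/2)T) / (σ√T) = (ln(59.94/66.89) + (0.0135+0.1542²/2)·1.5636) / 0.192818 = (-0.109705 + 0.039698) / 0.192818 = -0.363076
d₂ = d₁ − σ√T = -0.363076 − 0.192818 = -0.555893
e^{−rT} = 0.979113
N(d₁) = 0.358274,  N(d₂) = 0.289142
Call price V = S·N(d₁) − K·e^{−rT}·N(d₂) = 21.474955 − 18.936721 = 2.538234
φ(d₁) = (1/√(2π))·e^{−d₁²/2} = 0.373495
Θ = −S·φ(d₁)·σ/(2√T) − r·K·e^{−rT}·N(d₂) = −1.380362 − 0.255646 = -1.636008

price = 2.538234
Θ = -1.636008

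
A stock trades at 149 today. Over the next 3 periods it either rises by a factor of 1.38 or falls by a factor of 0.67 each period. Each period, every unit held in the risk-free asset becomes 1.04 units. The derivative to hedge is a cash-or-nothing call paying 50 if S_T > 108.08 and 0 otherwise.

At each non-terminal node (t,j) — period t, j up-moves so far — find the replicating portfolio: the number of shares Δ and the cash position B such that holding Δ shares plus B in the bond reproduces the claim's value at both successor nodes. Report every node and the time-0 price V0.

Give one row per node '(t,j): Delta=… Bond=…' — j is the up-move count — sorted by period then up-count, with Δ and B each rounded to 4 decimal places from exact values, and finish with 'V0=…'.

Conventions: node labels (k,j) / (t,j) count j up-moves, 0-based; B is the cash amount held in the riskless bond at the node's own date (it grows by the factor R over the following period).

Under the risk-neutral measure, an up-move has probability p* = (R−d)/(u−d) = 0.5211 and values discount at R = 1.04.
Expiry values: V(3,0)=0.0000, V(3,1)=0.0000, V(3,2)=50.0000, V(3,3)=50.0000
  t=2,j=0: stock 66.8861 → up 92.3028 (V=0.0000), down 44.8137 (V=0.0000). Price 0.0000; hedge Δ=0.0000, bond B=0.0000.
  t=2,j=1: stock 137.7654 → up 190.1163 (V=50.0000), down 92.3028 (V=0.0000). Price 25.0542; hedge Δ=0.5112, bond B=-45.3684.
  t=2,j=2: stock 283.7556 → up 391.5827 (V=50.0000), down 190.1163 (V=50.0000). Price 48.0769; hedge Δ=0.0000, bond B=48.0769.
  t=1,j=0: stock 99.8300 → up 137.7654 (V=25.0542), down 66.8861 (V=0.0000). Price 12.5542; hedge Δ=0.3535, bond B=-22.7333.
  t=1,j=1: stock 205.6200 → up 283.7556 (V=48.0769), down 137.7654 (V=25.0542). Price 35.6269; hedge Δ=0.1577, bond B=3.2005.
  t=0,j=0: stock 149.0000 → up 205.6200 (V=35.6269), down 99.8300 (V=12.5542). Price 23.6327; hedge Δ=0.2181, bond B=-8.8640.
Sanity check at the root: Δ(0,0)·S0 + B(0,0) reproduces V0 = 23.6327.

(0,0): Delta=0.2181 Bond=-8.8640
(1,0): Delta=0.3535 Bond=-22.7333
(1,1): Delta=0.1577 Bond=3.2005
(2,0): Delta=0.0000 Bond=0.0000
(2,1): Delta=0.5112 Bond=-45.3684
(2,2): Delta=0.0000 Bond=48.0769
V0=23.6327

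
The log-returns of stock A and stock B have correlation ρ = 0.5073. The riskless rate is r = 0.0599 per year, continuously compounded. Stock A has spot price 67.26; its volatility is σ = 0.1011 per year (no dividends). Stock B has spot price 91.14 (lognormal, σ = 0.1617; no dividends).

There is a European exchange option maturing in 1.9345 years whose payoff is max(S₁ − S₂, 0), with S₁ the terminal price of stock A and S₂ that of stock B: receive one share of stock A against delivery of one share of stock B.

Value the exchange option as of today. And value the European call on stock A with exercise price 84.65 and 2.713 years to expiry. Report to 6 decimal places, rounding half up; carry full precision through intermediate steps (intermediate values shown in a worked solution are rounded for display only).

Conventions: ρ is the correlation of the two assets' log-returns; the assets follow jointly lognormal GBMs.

σ_eff = √(σ₁² + σ₂² − 2ρσ₁σ₂) = √(0.1011² + 0.1617² − 2·0.5073·0.1011·0.1617) = 0.140647
d₁ = (ln(S₁/S₂) + (q₂ − q₁ + σ_eff²/2)T) / (σ_eff√T) = (ln(67.26/91.14) + (0.0 − 0.0 + 0.009891)·1.9345) / 0.195621 = -1.455355
d₂ = d₁ − σ_eff√T = -1.455355 − 0.195621 = -1.650976
N(d₁) = 0.072786,  N(d₂) = 0.049372
V = S₁·e^{−q₁T}·N(d₁) − S₂·e^{−q₂T}·N(d₂) = 4.895554 − 4.499745 = 0.395809
[vanilla: stock A call K=84.65]
σ√T = 0.1011·√2.713 = 0.166524
d₁ = (ln(S/K) + (r+σ²/2)T) / (σ√T) = (ln(67.26/84.65) + (0.0599+0.1011²/2)·2.713) / 0.166524 = (-0.229959 + 0.176374) / 0.166524 = -0.321790
d₂ = d₁ − σ√T = -0.321790 − 0.166524 = -0.488314
e^{−rT} = 0.850009
N(d₁) = 0.373806,  N(d₂) = 0.312664
price = S·N(d₁) − K·e^{−rT}·N(d₂) = 25.142189 − 22.497179 = 2.645010

exchange price = 0.395809
price(stock A call K=84.65) = 2.645010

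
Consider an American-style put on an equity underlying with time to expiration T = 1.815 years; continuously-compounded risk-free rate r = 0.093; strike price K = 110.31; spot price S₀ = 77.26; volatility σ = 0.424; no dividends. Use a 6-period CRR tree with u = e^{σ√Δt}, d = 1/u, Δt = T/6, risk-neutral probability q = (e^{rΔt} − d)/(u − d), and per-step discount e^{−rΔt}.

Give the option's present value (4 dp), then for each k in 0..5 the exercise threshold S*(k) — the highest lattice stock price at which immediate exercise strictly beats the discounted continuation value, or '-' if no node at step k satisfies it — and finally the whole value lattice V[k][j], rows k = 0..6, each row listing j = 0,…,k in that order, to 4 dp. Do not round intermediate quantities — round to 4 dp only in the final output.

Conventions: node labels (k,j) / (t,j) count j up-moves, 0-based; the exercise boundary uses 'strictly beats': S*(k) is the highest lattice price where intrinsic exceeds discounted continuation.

price = 34.3690
boundary = - 61.1895 48.4618 61.1895 77.2600 61.1895
tree:
34.3690
49.1205 21.7205
61.8482 33.4113 11.3832
71.9285 49.1205 19.7606 3.7383
79.9120 61.8482 33.0500 7.7298 0.0000
86.2349 71.9285 49.1205 15.9835 0.0000 0.0000
91.2427 79.9120 61.8482 33.0500 0.0000 0.0000 0.0000

Δt=0.30250, u=1.26263, d=0.79200, q=0.50259, disc=e^(-rΔt)=0.97226
k=6 terminal: V=max(K-S,0) → 91.2427 79.9120 61.8482 33.0500 0.0000 0.0000 0.0000
k=5: j=0 S=24.0751 intr=86.2349 cont=83.1749 V=86.2349[EX]; j=1 S=38.3815 intr=71.9285 cont=68.8684 V=71.9285[EX]; j=2 S=61.1895 intr=49.1205 cont=46.0604 V=49.1205[EX]; j=3 S=97.5511 intr=12.7589 cont=15.9835 V=15.9835[hold]; j=4 S=155.5203 intr=0.0000 cont=0.0000 V=0.0000[hold]; j=5 S=247.9374 intr=0.0000 cont=0.0000 V=0.0000[hold]  S*(5)=61.1895
k=4: j=0 S=30.3980 intr=79.9120 cont=76.8520 V=79.9120[EX]; j=1 S=48.4618 intr=61.8482 cont=58.7881 V=61.8482[EX]; j=2 S=77.2600 intr=33.0500 cont=31.5656 V=33.0500[EX]; j=3 S=123.1713 intr=0.0000 cont=7.7298 V=7.7298[hold]; j=4 S=196.3652 intr=0.0000 cont=0.0000 V=0.0000[hold]  S*(4)=77.2600
k=3: j=0 S=38.3815 intr=71.9285 cont=68.8684 V=71.9285[EX]; j=1 S=61.1895 intr=49.1205 cont=46.0604 V=49.1205[EX]; j=2 S=97.5511 intr=12.7589 cont=19.7606 V=19.7606[hold]; j=3 S=155.5203 intr=0.0000 cont=3.7383 V=3.7383[hold]  S*(3)=61.1895
k=2: j=0 S=48.4618 intr=61.8482 cont=58.7881 V=61.8482[EX]; j=1 S=77.2600 intr=33.0500 cont=33.4113 V=33.4113[hold]; j=2 S=123.1713 intr=0.0000 cont=11.3832 V=11.3832[hold]  S*(2)=48.4618
k=1: j=0 S=61.1895 intr=49.1205 cont=46.2370 V=49.1205[EX]; j=1 S=97.5511 intr=12.7589 cont=21.7205 V=21.7205[hold]  S*(1)=61.1895
k=0: j=0 S=77.2600 intr=33.0500 cont=34.3690 V=34.3690[hold]  S*(0)=-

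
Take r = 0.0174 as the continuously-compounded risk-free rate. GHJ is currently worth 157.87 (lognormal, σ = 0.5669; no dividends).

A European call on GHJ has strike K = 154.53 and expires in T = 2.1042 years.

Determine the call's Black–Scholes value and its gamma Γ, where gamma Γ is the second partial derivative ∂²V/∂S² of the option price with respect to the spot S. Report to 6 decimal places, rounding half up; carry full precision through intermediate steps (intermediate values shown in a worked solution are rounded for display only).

σ√T = 0.5669·√2.1042 = 0.822337
d₁ = (ln(S/K) + (r+σ²/2)T) / (σ√T) = (ln(157.87/154.53) + (0.0174+0.5669²/2)·2.1042) / 0.822337 = (0.021384 + 0.374732) / 0.822337 = 0.481695
d₂ = d₁ − σ√T = 0.481695 − 0.822337 = -0.340642
e^{−rT} = 0.964049
N(d₁) = 0.684989,  N(d₂) = 0.366687
Call price V = S·N(d₁) − K·e^{−rT}·N(d₂) = 108.139182 − 54.626952 = 53.512231
φ(d₁) = (1/√(2π))·e^{−d₁²/2} = 0.355243
Γ = φ(d₁) / (S·σ·√T) = 0.002736

price = 53.512231
Γ = 0.002736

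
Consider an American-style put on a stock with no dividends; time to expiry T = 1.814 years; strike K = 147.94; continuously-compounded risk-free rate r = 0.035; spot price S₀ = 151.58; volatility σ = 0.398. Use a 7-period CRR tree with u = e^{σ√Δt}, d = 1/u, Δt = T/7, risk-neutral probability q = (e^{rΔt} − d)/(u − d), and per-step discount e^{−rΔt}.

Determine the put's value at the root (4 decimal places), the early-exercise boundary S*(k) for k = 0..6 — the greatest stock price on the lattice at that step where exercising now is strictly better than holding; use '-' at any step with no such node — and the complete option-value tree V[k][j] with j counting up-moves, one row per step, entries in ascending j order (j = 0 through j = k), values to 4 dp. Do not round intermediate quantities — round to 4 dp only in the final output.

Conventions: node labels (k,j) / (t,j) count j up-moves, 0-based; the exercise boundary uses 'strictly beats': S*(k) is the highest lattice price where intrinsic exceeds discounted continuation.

Δt=0.25914, u=1.22459, d=0.81660, q=0.47185, disc=e^(-rΔt)=0.99097
k=7 terminal: V=max(K-S,0) → 111.2366 92.8988 65.3990 24.1598 0.0000 0.0000 0.0000 0.0000
k=6: j=0 S=44.9467 intr=102.9933 cont=101.6576 V=102.9933[EX]; j=1 S=67.4030 intr=80.5370 cont=79.2013 V=80.5370[EX]; j=2 S=101.0789 intr=46.8611 cont=45.5254 V=46.8611[EX]; j=3 S=151.5800 intr=0.0000 cont=12.6447 V=12.6447[hold]; j=4 S=227.3125 intr=0.0000 cont=0.0000 V=0.0000[hold]; j=5 S=340.8826 intr=0.0000 cont=0.0000 V=0.0000[hold]; j=6 S=511.1947 intr=0.0000 cont=0.0000 V=0.0000[hold]  S*(6)=101.0789
k=5: j=0 S=55.0412 intr=92.8988 cont=91.5630 V=92.8988[EX]; j=1 S=82.5410 intr=65.3990 cont=64.0633 V=65.3990[EX]; j=2 S=123.7802 intr=24.1598 cont=30.4387 V=30.4387[hold]; j=3 S=185.6234 intr=0.0000 cont=6.6180 V=6.6180[hold]; j=4 S=278.3647 intr=0.0000 cont=0.0000 V=0.0000[hold]; j=5 S=417.4415 intr=0.0000 cont=0.0000 V=0.0000[hold]  S*(5)=82.5410
k=4: j=0 S=67.4030 intr=80.5370 cont=79.2013 V=80.5370[EX]; j=1 S=101.0789 intr=46.8611 cont=48.4613 V=48.4613[hold]; j=2 S=151.5800 intr=0.0000 cont=19.0255 V=19.0255[hold]; j=3 S=227.3125 intr=0.0000 cont=3.4637 V=3.4637[hold]; j=4 S=340.8826 intr=0.0000 cont=0.0000 V=0.0000[hold]  S*(4)=67.4030
k=3: j=0 S=82.5410 intr=65.3990 cont=64.8115 V=65.3990[EX]; j=1 S=123.7802 intr=24.1598 cont=34.2598 V=34.2598[hold]; j=2 S=185.6234 intr=0.0000 cont=11.5771 V=11.5771[hold]; j=3 S=278.3647 intr=0.0000 cont=1.8128 V=1.8128[hold]  S*(3)=82.5410
k=2: j=0 S=101.0789 intr=46.8611 cont=50.2480 V=50.2480[hold]; j=1 S=151.5800 intr=0.0000 cont=23.3442 V=23.3442[hold]; j=2 S=227.3125 intr=0.0000 cont=6.9069 V=6.9069[hold]  S*(2)=-
k=1: j=0 S=123.7802 intr=24.1598 cont=37.2143 V=37.2143[hold]; j=1 S=185.6234 intr=0.0000 cont=15.4474 V=15.4474[hold]  S*(1)=-
k=0: j=0 S=151.5800 intr=0.0000 cont=26.7003 V=26.7003[hold]  S*(0)=-

price = 26.7003
boundary = - - - 82.5410 67.4030 82.5410 101.0789
tree:
26.7003
37.2143 15.4474
50.2480 23.3442 6.9069
65.3990 34.2598 11.5771 1.8128
80.5370 48.4613 19.0255 3.4637 0.0000
92.8988 65.3990 30.4387 6.6180 0.0000 0.0000
102.9933 80.5370 46.8611 12.6447 0.0000 0.0000 0.0000
111.2366 92.8988 65.3990 24.1598 0.0000 0.0000 0.0000 0.0000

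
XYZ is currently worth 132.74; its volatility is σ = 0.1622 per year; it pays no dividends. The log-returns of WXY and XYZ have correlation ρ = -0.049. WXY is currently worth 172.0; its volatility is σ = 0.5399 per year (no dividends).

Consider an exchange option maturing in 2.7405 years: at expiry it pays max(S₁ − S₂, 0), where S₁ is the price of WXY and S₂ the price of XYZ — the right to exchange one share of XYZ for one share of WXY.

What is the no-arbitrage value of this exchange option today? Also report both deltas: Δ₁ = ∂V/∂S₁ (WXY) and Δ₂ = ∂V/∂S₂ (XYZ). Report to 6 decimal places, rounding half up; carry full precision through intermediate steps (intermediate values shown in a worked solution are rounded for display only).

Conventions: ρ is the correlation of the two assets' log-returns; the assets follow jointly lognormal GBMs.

exchange price = 76.950830
Δ1 = 0.772420
Δ2 = -0.421165

σ_eff = √(σ₁² + σ₂² − 2ρσ₁σ₂) = √(0.5399² + 0.1622² − 2·-0.049·0.5399·0.1622) = 0.571299
d₁ = (ln(S₁/S₂) + (q₂ − q₁ + σ_eff²/2)T) / (σ_eff√T) = (ln(172.0/132.74) + (0.0 − 0.0 + 0.163191)·2.7405) / 0.945755 = 0.746841
d₂ = d₁ − σ_eff√T = 0.746841 − 0.945755 = -0.198914
N(d₁) = 0.772420,  N(d₂) = 0.421165
V = S₁·e^{−q₁T}·N(d₁) − S₂·e^{−q₂T}·N(d₂) = 132.856267 − 55.905437 = 76.950830
Key observation: pricing in XYZ-units makes this a unit-strike call on the ratio S₁/S₂ — the risk-free rate cancels and cannot affect the value.
Δ₁ = e^{−q₁T}·N(d₁) = 0.772420;  Δ₂ = −e^{−q₂T}·N(d₂) = -0.421165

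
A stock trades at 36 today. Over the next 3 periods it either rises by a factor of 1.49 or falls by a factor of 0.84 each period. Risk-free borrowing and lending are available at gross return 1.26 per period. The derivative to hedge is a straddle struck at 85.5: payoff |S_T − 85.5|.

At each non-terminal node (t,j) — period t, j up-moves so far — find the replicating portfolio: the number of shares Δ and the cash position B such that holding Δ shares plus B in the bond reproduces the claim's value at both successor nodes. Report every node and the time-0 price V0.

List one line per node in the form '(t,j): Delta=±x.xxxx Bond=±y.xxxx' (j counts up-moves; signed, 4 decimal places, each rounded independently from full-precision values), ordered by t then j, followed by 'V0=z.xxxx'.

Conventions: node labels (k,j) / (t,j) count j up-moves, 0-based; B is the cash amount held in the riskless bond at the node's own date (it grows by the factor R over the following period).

(0,0): Delta=-0.2451 Bond=24.6237
(1,0): Delta=-1.0000 Bond=53.8549
(1,1): Delta=-0.0120 Bond=18.5243
(2,0): Delta=-1.0000 Bond=67.8571
(2,1): Delta=-1.0000 Bond=67.8571
(2,2): Delta=0.2930 Bond=-1.0376
V0=15.8011

Since d<R<u, set p* = (R−d)/(u−d) = 0.6462; price each node as the discounted p*-expectation of its children.
Terminal payoffs: V(3,0)=64.1627, V(3,1)=47.6516, V(3,2)=18.3642, V(3,3)=33.5862
  t=2,j=0: stock 25.4016 → up 37.8484 (V=47.6516), down 21.3373 (V=64.1627). Price 42.4555; hedge Δ=-1.0000, bond B=67.8571.
  t=2,j=1: stock 45.0576 → up 67.1358 (V=18.3642), down 37.8484 (V=47.6516). Price 22.7995; hedge Δ=-1.0000, bond B=67.8571.
  t=2,j=2: stock 79.9236 → up 119.0862 (V=33.5862), down 67.1358 (V=18.3642). Price 22.3809; hedge Δ=0.2930, bond B=-1.0376.
  t=1,j=0: stock 30.2400 → up 45.0576 (V=22.7995), down 25.4016 (V=42.4555). Price 23.6149; hedge Δ=-1.0000, bond B=53.8549.
  t=1,j=1: stock 53.6400 → up 79.9236 (V=22.3809), down 45.0576 (V=22.7995). Price 17.8802; hedge Δ=-0.0120, bond B=18.5243.
  t=0,j=0: stock 36.0000 → up 53.6400 (V=17.8802), down 30.2400 (V=23.6149). Price 15.8011; hedge Δ=-0.2451, bond B=24.6237.
Check: Δ(0,0)·S0 + B(0,0) = 15.8011 = V0.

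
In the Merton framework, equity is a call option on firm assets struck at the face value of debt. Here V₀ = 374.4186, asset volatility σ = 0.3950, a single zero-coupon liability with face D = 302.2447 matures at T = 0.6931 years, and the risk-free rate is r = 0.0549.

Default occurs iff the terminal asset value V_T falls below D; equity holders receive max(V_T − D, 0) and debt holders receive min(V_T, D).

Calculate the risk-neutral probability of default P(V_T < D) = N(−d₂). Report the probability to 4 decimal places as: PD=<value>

Equity is a call on the firm's assets struck at D = 302.2447:
d₁ = [ln(V₀/D) + (r + σ²/2)T] / (σ√T)
   = [ln(374.4186/302.2447) + (0.0549 + 0.5·0.3950²)·0.6931] / (0.3950·√0.6931)
   = [0.214137 + 0.092122] / 0.328848 = 0.931309
d₂ = d₁ − σ√T = 0.931309 − 0.328848 = 0.602462
risk-neutral PD = N(−d₂) = N(-0.602462) = 0.273433

PD=0.2734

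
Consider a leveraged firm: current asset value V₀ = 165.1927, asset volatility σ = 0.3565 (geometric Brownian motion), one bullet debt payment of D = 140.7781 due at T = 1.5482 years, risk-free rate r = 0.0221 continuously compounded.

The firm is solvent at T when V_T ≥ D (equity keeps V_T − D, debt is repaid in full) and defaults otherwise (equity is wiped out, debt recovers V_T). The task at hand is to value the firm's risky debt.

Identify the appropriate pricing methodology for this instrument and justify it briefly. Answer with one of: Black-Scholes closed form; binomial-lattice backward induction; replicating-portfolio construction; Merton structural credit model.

framework: Merton structural credit model

Key observation: the asked-for credit quantity lives on the firm's capital structure — asset value, asset volatility, debt face 140.7781 — which is the structural model's domain.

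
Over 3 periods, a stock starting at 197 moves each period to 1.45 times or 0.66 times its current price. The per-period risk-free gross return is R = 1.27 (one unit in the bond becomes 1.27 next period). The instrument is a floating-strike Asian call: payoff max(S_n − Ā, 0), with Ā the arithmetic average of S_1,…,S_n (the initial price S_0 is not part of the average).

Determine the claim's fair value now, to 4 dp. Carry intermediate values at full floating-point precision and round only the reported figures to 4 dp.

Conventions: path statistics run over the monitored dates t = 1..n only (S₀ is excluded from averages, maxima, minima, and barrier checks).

Set p* = 0.7722 (from d < R < u); the path-dependent value is the discounted p*-expectation over all price paths.
Enumerate all 2^3 = 8 price paths (U = up ×1.45, D = down ×0.66); each path with k up-moves has probability p*^k·(1−p*)^(3−k).
DDD: Ā=90.8233, payoff=0.0000, prob=0.011829
UDD: Ā=199.5360, payoff=0.0000, prob=0.040086
DUD: Ā=147.6594, payoff=0.0000, prob=0.040086
UUD: Ā=324.4032, payoff=0.0000, prob=0.135847
DDU: Ā=113.4208, payoff=11.0084, prob=0.040086
UDU: Ā=249.1820, payoff=24.1850, prob=0.135847
DUU: Ā=197.3054, payoff=76.0617, prob=0.135847
UUU: Ā=433.4739, payoff=167.1053, prob=0.460371
Price = Σ prob·payoff / R^3 = 90.989986 / 2.048383 = 44.4204

price = 44.4204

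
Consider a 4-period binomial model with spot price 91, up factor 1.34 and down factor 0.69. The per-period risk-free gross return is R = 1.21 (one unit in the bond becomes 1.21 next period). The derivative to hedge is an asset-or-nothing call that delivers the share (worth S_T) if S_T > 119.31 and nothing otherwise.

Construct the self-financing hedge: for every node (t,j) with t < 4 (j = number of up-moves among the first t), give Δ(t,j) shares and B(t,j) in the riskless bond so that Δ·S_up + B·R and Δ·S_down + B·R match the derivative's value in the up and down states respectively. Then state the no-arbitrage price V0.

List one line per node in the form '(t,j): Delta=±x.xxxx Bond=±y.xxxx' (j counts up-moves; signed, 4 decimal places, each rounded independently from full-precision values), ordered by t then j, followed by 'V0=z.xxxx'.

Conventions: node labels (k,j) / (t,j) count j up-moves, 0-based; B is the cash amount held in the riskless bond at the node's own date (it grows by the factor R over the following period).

Arbitrage-free pricing uses the up-move probability p* = (R−d)/(u−d) = 0.8000, discounting each step at R = 1.21.
At maturity the claim pays: V(4,0)=0.0000, V(4,1)=0.0000, V(4,2)=0.0000, V(4,3)=151.0793, V(4,4)=293.4003
Node (3,0) S=29.8943: V=(p*·0.0000+(1−p*)·0.0000)/1.21=0.0000; Δ=(0.0000−0.0000)/(40.0584−20.6271)=0.0000; B=V−Δ·S=0.0000
Node (3,1) S=58.0556: V=(p*·0.0000+(1−p*)·0.0000)/1.21=0.0000; Δ=(0.0000−0.0000)/(77.7945−40.0584)=0.0000; B=V−Δ·S=0.0000
Node (3,2) S=112.7457: V=(p*·151.0793+(1−p*)·0.0000)/1.21=99.8871; Δ=(151.0793−0.0000)/(151.0793−77.7945)=2.0615; B=V−Δ·S=-132.5425
Node (3,3) S=218.9555: V=(p*·293.4003+(1−p*)·151.0793)/1.21=218.9555; Δ=(293.4003−151.0793)/(293.4003−151.0793)=1.0000; B=V−Δ·S=0.0000
Node (2,0) S=43.3251: V=(p*·0.0000+(1−p*)·0.0000)/1.21=0.0000; Δ=(0.0000−0.0000)/(58.0556−29.8943)=0.0000; B=V−Δ·S=0.0000
Node (2,1) S=84.1386: V=(p*·99.8871+(1−p*)·0.0000)/1.21=66.0411; Δ=(99.8871−0.0000)/(112.7457−58.0556)=1.8264; B=V−Δ·S=-87.6314
Node (2,2) S=163.3996: V=(p*·218.9555+(1−p*)·99.8871)/1.21=161.2742; Δ=(218.9555−99.8871)/(218.9555−112.7457)=1.1211; B=V−Δ·S=-21.9079
Node (1,0) S=62.7900: V=(p*·66.0411+(1−p*)·0.0000)/1.21=43.6635; Δ=(66.0411−0.0000)/(84.1386−43.3251)=1.6181; B=V−Δ·S=-57.9381
Node (1,1) S=121.9400: V=(p*·161.2742+(1−p*)·66.0411)/1.21=117.5435; Δ=(161.2742−66.0411)/(163.3996−84.1386)=1.2015; B=V−Δ·S=-28.9691
Node (0,0) S=91.0000: V=(p*·117.5435+(1−p*)·43.6635)/1.21=84.9318; Δ=(117.5435−43.6635)/(121.9400−62.7900)=1.2490; B=V−Δ·S=-28.7297
Check: Δ(0,0)·S0 + B(0,0) = 84.9318 = V0.

(0,0): Delta=1.2490 Bond=-28.7297
(1,0): Delta=1.6181 Bond=-57.9381
(1,1): Delta=1.2015 Bond=-28.9691
(2,0): Delta=0.0000 Bond=0.0000
(2,1): Delta=1.8264 Bond=-87.6314
(2,2): Delta=1.1211 Bond=-21.9079
(3,0): Delta=0.0000 Bond=0.0000
(3,1): Delta=0.0000 Bond=0.0000
(3,2): Delta=2.0615 Bond=-132.5425
(3,3): Delta=1.0000 Bond=0.0000
V0=84.9318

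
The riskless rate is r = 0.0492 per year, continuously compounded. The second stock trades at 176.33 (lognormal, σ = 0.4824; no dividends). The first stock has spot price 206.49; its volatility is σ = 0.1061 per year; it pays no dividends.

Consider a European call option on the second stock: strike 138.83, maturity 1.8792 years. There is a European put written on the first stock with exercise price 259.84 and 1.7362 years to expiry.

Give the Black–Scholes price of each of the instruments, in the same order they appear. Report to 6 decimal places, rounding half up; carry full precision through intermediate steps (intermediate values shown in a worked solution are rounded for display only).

[the second stock call K=138.83]
σ√T = 0.4824·√1.8792 = 0.661293
d₁ = (ln(S/K) + (r+σ²/2)T) / (σ√T) = (ln(176.33/138.83) + (0.0492+0.4824²/2)·1.8792) / 0.661293 = (0.239107 + 0.311111) / 0.661293 = 0.832034
d₂ = d₁ − σ√T = 0.832034 − 0.661293 = 0.170741
e^{−rT} = 0.911689
N(d₁) = 0.797305,  N(d₂) = 0.567786
price = S·N(d₁) − K·e^{−rT}·N(d₂) = 140.588790 − 71.864555 = 68.724236
[the first stock put K=259.84]
σ√T = 0.1061·√1.7362 = 0.139803
d₁ = (ln(S/K) + (r+σ²/2)T) / (σ√T) = (ln(206.49/259.84) + (0.0492+0.1061²/2)·1.7362) / 0.139803 = (-0.229814 + 0.095193) / 0.139803 = -0.962934
d₂ = d₁ − σ√T = -0.962934 − 0.139803 = -1.102736
e^{−rT} = 0.918126
N(−d₁) = 0.832210,  N(−d₂) = 0.864929
price = K·e^{−rT}·N(−d₂) − S·N(−d₁) = 206.342488 − 171.842964 = 34.499524

price(the second stock call K=138.83) = 68.724236
price(the first stock put K=259.84) = 34.499524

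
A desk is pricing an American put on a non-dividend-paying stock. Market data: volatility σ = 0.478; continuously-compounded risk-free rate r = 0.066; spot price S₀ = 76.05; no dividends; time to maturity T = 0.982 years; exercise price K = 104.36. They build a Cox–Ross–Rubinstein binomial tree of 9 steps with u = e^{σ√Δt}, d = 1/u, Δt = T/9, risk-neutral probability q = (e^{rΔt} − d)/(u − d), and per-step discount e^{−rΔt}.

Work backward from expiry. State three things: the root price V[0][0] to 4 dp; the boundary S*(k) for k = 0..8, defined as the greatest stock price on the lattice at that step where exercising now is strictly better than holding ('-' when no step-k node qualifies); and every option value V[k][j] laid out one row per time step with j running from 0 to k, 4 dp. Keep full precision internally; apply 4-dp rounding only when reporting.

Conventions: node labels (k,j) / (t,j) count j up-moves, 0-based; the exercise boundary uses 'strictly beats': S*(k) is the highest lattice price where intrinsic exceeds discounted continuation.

price = 31.5863
boundary = - - 55.4569 47.3569 55.4569 64.9422 55.4569 64.9422 76.0500
tree:
31.5863
39.8459 23.2316
48.9031 30.7625 15.5309
57.0031 39.4605 21.9270 8.9276
63.9200 48.9031 29.9592 13.6710 3.9919
69.8266 57.0031 39.4178 20.2991 6.7922 1.0589
74.8705 63.9200 48.9031 28.9935 11.3110 2.0646 0.0000
79.1777 69.8266 57.0031 39.4178 18.2867 4.0254 0.0000 0.0000
82.8558 74.8705 63.9200 48.9031 28.3100 7.8485 0.0000 0.0000 0.0000
85.9967 79.1777 69.8266 57.0031 39.4178 15.3024 0.0000 0.0000 0.0000 0.0000

Δt=0.10911, u=1.17104, d=0.85394, q=0.48340, disc=e^(-rΔt)=0.99282
k=9 terminal: V=max(K-S,0) → 85.9967 79.1777 69.8266 57.0031 39.4178 15.3024 0.0000 0.0000 0.0000 0.0000
k=8: j=0 S=21.5042 intr=82.8558 cont=82.1070 V=82.8558[EX]; j=1 S=29.4895 intr=74.8705 cont=74.1217 V=74.8705[EX]; j=2 S=40.4400 intr=63.9200 cont=63.1712 V=63.9200[EX]; j=3 S=55.4569 intr=48.9031 cont=48.1543 V=48.9031[EX]; j=4 S=76.0500 intr=28.3100 cont=27.5612 V=28.3100[EX]; j=5 S=104.2901 intr=0.0699 cont=7.8485 V=7.8485[hold]; j=6 S=143.0168 intr=0.0000 cont=0.0000 V=0.0000[hold]; j=7 S=196.1242 intr=0.0000 cont=0.0000 V=0.0000[hold]; j=8 S=268.9522 intr=0.0000 cont=0.0000 V=0.0000[hold]  S*(8)=76.0500
k=7: j=0 S=25.1823 intr=79.1777 cont=78.4289 V=79.1777[EX]; j=1 S=34.5334 intr=69.8266 cont=69.0778 V=69.8266[EX]; j=2 S=47.3569 intr=57.0031 cont=56.2543 V=57.0031[EX]; j=3 S=64.9422 intr=39.4178 cont=38.6689 V=39.4178[EX]; j=4 S=89.0576 intr=15.3024 cont=18.2867 V=18.2867[hold]; j=5 S=122.1280 intr=0.0000 cont=4.0254 V=4.0254[hold]; j=6 S=167.4785 intr=0.0000 cont=0.0000 V=0.0000[hold]; j=7 S=229.6694 intr=0.0000 cont=0.0000 V=0.0000[hold]  S*(7)=64.9422
k=6: j=0 S=29.4895 intr=74.8705 cont=74.1217 V=74.8705[EX]; j=1 S=40.4400 intr=63.9200 cont=63.1712 V=63.9200[EX]; j=2 S=55.4569 intr=48.9031 cont=48.1543 V=48.9031[EX]; j=3 S=76.0500 intr=28.3100 cont=28.9935 V=28.9935[hold]; j=4 S=104.2901 intr=0.0699 cont=11.3110 V=11.3110[hold]; j=5 S=143.0168 intr=0.0000 cont=2.0646 V=2.0646[hold]; j=6 S=196.1242 intr=0.0000 cont=0.0000 V=0.0000[hold]  S*(6)=55.4569
k=5: j=0 S=34.5334 intr=69.8266 cont=69.0778 V=69.8266[EX]; j=1 S=47.3569 intr=57.0031 cont=56.2543 V=57.0031[EX]; j=2 S=64.9422 intr=39.4178 cont=38.9969 V=39.4178[EX]; j=3 S=89.0576 intr=15.3024 cont=20.2991 V=20.2991[hold]; j=4 S=122.1280 intr=0.0000 cont=6.7922 V=6.7922[hold]; j=5 S=167.4785 intr=0.0000 cont=1.0589 V=1.0589[hold]  S*(5)=64.9422
k=4: j=0 S=40.4400 intr=63.9200 cont=63.1712 V=63.9200[EX]; j=1 S=55.4569 intr=48.9031 cont=48.1543 V=48.9031[EX]; j=2 S=76.0500 intr=28.3100 cont=29.9592 V=29.9592[hold]; j=3 S=104.2901 intr=0.0699 cont=13.6710 V=13.6710[hold]; j=4 S=143.0168 intr=0.0000 cont=3.9919 V=3.9919[hold]  S*(4)=55.4569
k=3: j=0 S=47.3569 intr=57.0031 cont=56.2543 V=57.0031[EX]; j=1 S=64.9422 intr=39.4178 cont=39.4605 V=39.4605[hold]; j=2 S=89.0576 intr=15.3024 cont=21.9270 V=21.9270[hold]; j=3 S=122.1280 intr=0.0000 cont=8.9276 V=8.9276[hold]  S*(3)=47.3569
k=2: j=0 S=55.4569 intr=48.9031 cont=48.1748 V=48.9031[EX]; j=1 S=76.0500 intr=28.3100 cont=30.7625 V=30.7625[hold]; j=2 S=104.2901 intr=0.0699 cont=15.5309 V=15.5309[hold]  S*(2)=55.4569
k=1: j=0 S=64.9422 intr=39.4178 cont=39.8459 V=39.8459[hold]; j=1 S=89.0576 intr=15.3024 cont=23.2316 V=23.2316[hold]  S*(1)=-
k=0: j=0 S=76.0500 intr=28.3100 cont=31.5863 V=31.5863[hold]  S*(0)=-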